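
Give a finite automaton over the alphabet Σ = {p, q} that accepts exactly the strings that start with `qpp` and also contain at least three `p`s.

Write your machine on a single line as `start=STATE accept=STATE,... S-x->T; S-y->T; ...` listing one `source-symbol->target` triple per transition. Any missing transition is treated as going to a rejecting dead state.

Run two small machines in parallel and take their product. The first has 5 states tracking whether the input so far still matches the prefix `qpp`; the second has 5 states tracking the count of `p`s, saturating at 4. A product state is a pair (one from each), accepting exactly when both do. Minimizing collapses redundant product states.
6 states suffice.
        p   q  
>  S0   S1  S2 
   S1   S1  S1 
   S2   S3  S1 
   S3   S4  S1 
   S4   S5  S4 
 * S5   S5  S5 
(> = start, * = accepting)

start=S0; accept=S5; S0-p->S1; S0-q->S2; S1-p->S1; S1-q->S1; S2-p->S3; S2-q->S1; S3-p->S4; S3-q->S1; S4-p->S5; S4-q->S4; S5-p->S5; S5-q->S5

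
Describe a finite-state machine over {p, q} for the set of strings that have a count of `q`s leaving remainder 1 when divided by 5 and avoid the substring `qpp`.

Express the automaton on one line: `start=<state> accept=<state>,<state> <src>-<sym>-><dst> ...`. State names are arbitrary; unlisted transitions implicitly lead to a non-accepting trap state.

Run two small machines in parallel and take their product. One (5 states) tracks the count of `q`s modulo 5; the other (4 states) tracks partial matches of the forbidden pattern `qpp`. Each combined state is a pair, one component from each; accept when both components accept.
A 16-state machine:
          p    q  
>  S0     S0   S1 
 * S1     S2   S3 
 * S2     S4   S3 
   S3     S5   S6 
   S4     S4   S7 
   S5     S7   S6 
   S6     S8   S9 
   S7     S7  S10 
   S8    S10   S9 
   S9    S11  S12 
   S10   S10  S13 
   S11   S13  S12 
   S12   S14   S1 
   S13   S13  S15 
   S14   S15   S1 
   S15   S15   S4 
(> = start, * = accepting)

start=S0 accept=S1,S2 S0-p->S0 S0-q->S1 S1-p->S2 S1-q->S3 S2-p->S4 S2-q->S3 S3-p->S5 S3-q->S6 S4-p->S4 S4-q->S7 S5-p->S7 S5-q->S6 S6-p->S8 S6-q->S9 S7-p->S7 S7-q->S10 S8-p->S10 S8-q->S9 S9-p->S11 S9-q->S12 S10-p->S10 S10-q->S13 S11-p->S13 S11-q->S12 S12-p->S14 S12-q->S1 S13-p->S13 S13-q->S15 S14-p->S15 S14-q->S1 S15-p->S15 S15-q->S4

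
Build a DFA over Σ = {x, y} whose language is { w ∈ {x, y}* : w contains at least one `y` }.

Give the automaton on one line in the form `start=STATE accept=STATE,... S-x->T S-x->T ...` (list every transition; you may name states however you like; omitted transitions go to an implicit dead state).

start=S0 accept=S1,S2 S0-x->S0 S0-y->S1 S1-x->S1 S1-y->S2 S2-x->S2 S2-y->S2

Only the number of `y`s matters, and only up to 2. Make a chain S0 → S1 → S2 advanced by each `y` (with S2 absorbing); every other symbol self-loops. The accepting set is {S1, S2}.
With 3 states:
        x   y  
>  S0   S0  S1 
 * S1   S1  S2 
 * S2   S2  S2 
(> = start, * = accepting)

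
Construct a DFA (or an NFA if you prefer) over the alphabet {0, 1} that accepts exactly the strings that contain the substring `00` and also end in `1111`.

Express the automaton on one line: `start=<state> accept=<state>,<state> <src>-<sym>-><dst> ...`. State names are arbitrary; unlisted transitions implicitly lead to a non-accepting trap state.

start=q0 accept=q10 q0-0->q1 q0-1->q2 q1-0->q3 q1-1->q2 q2-0->q1 q2-1->q4 q3-0->q3 q3-1->q5 q4-0->q1 q4-1->q6 q5-0->q3 q5-1->q7 q6-0->q1 q6-1->q8 q7-0->q3 q7-1->q9 q8-0->q1 q8-1->q8 q9-0->q3 q9-1->q10 q10-0->q3 q10-1->q10

Handle the two conditions separately and then intersect. One (3 states) tracks whether and how much of `00` has been seen; the other (5 states) tracks how much of the suffix `1111` has currently been matched. Each combined state is a pair, one component from each; accept when both components accept.
With 11 states:
          0    1  
>  q0     q1   q2 
   q1     q3   q2 
   q2     q1   q4 
   q3     q3   q5 
   q4     q1   q6 
   q5     q3   q7 
   q6     q1   q8 
   q7     q3   q9 
   q8     q1   q8 
   q9     q3  q10 
 * q10    q3  q10 
(> = start, * = accepting)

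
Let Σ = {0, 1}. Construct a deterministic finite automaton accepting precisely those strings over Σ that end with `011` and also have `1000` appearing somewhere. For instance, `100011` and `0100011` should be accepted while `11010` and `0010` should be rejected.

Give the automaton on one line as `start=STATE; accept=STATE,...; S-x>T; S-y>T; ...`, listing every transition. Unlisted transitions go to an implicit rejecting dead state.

start=S0; accept=S6; S0-0>S0; S0-1>S1; S1-0>S2; S1-1>S1; S2-0>S3; S2-1>S1; S3-0>S4; S3-1>S1; S4-0>S4; S4-1>S5; S5-0>S4; S5-1>S6; S6-0>S4; S6-1>S7; S7-0>S4; S7-1>S7

Handle the two conditions separately and then intersect. The first has 4 states tracking how much of the suffix `011` has currently been matched; the second has 5 states tracking whether and how much of `1000` has been seen. A product state is a pair (one from each), accepting exactly when both do. Equivalent product states are then merged.
With 8 states:
        0   1  
>  S0   S0  S1 
   S1   S2  S1 
   S2   S3  S1 
   S3   S4  S1 
   S4   S4  S5 
   S5   S4  S6 
 * S6   S4  S7 
   S7   S4  S7 
(> = start, * = accepting)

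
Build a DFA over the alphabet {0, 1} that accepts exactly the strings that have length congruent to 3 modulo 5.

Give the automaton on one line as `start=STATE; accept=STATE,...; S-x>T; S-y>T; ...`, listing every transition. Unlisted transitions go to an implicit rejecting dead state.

start=S0; accept=S3; S0-0>S1; S0-1>S1; S1-0>S2; S1-1>S2; S2-0>S3; S2-1>S3; S3-0>S4; S3-1>S4; S4-0>S0; S4-1>S0

Only the length mod 5 matters, so use a 5-cycle: from any state, every input symbol moves to the next state, wrapping S4 back to S0. Mark S3 accepting.
        0   1  
>  S0   S1  S1 
   S1   S2  S2 
   S2   S3  S3 
 * S3   S4  S4 
   S4   S0  S0 
(> = start, * = accepting)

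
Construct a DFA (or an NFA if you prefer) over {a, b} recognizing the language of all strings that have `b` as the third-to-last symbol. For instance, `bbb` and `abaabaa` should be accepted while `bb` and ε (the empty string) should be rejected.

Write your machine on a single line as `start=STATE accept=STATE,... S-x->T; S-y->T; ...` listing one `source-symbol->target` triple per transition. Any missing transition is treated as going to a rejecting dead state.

start=q0; accept=q11,q12,q13,q14; q0-a->q1; q0-b->q2; q1-a->q3; q1-b->q4; q2-a->q5; q2-b->q6; q3-a->q7; q3-b->q8; q4-a->q9; q4-b->q10; q5-a->q11; q5-b->q12; q6-a->q13; q6-b->q14; q7-a->q7; q7-b->q8; q8-a->q9; q8-b->q10; q9-a->q11; q9-b->q12; q10-a->q13; q10-b->q14; q11-a->q7; q11-b->q8; q12-a->q9; q12-b->q10; q13-a->q11; q13-b->q12; q14-a->q13; q14-b->q14

Because acceptance depends on a position counted from the end, the machine has to buffer the most recent 3 symbols. Make each state the string of the last up-to-3 symbols read; on input `x` shift the window left and append `x`. Accept when the buffered window has length 3 and begins with `b`.
          a    b  
>  q0     q1   q2 
   q1     q3   q4 
   q2     q5   q6 
   q3     q7   q8 
   q4     q9  q10 
   q5    q11  q12 
   q6    q13  q14 
   q7     q7   q8 
   q8     q9  q10 
   q9    q11  q12 
   q10   q13  q14 
 * q11    q7   q8 
 * q12    q9  q10 
 * q13   q11  q12 
 * q14   q13  q14 
(> = start, * = accepting)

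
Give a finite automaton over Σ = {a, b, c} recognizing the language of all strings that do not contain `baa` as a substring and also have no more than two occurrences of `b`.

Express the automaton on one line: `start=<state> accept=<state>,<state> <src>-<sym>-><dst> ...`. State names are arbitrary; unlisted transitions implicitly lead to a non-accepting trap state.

start=S0 accept=S0,S1,S2,S3,S4,S6,S7 S0-a->S0 S0-b->S1 S0-c->S0 S1-a->S2 S1-b->S3 S1-c->S4 S2-a->S5 S2-b->S3 S2-c->S4 S3-a->S6 S3-b->S5 S3-c->S7 S4-a->S4 S4-b->S3 S4-c->S4 S5-a->S5 S5-b->S5 S5-c->S5 S6-a->S5 S6-b->S5 S6-c->S7 S7-a->S7 S7-b->S5 S7-c->S7

Handle the two conditions separately and then intersect. The first has 4 states tracking partial matches of the forbidden pattern `baa`; the second has 4 states tracking the count of `b`s, saturating at 3. A product state is a pair (one from each), accepting exactly when both do. After merging equivalent states the machine shrinks.
        a   b   c  
>* S0   S0  S1  S0 
 * S1   S2  S3  S4 
 * S2   S5  S3  S4 
 * S3   S6  S5  S7 
 * S4   S4  S3  S4 
   S5   S5  S5  S5 
 * S6   S5  S5  S7 
 * S7   S7  S5  S7 
(> = start, * = accepting)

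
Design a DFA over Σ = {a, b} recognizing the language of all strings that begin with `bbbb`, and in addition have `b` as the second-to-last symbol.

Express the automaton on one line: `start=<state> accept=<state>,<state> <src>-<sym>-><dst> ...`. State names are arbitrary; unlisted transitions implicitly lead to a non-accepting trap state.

start=S0 accept=S5,S6 S0-a->S1 S0-b->S2 S1-a->S1 S1-b->S1 S2-a->S1 S2-b->S3 S3-a->S1 S3-b->S4 S4-a->S1 S4-b->S5 S5-a->S6 S5-b->S5 S6-a->S7 S6-b->S8 S7-a->S7 S7-b->S8 S8-a->S6 S8-b->S5

Handle the two conditions separately and then intersect. One (6 states) tracks whether the input so far still matches the prefix `bbbb`; the other (7 states) tracks the last 2 symbols read. Each combined state is a pair, one component from each; accept when both components accept. Minimizing collapses redundant product states.
9 states suffice.
        a   b  
>  S0   S1  S2 
   S1   S1  S1 
   S2   S1  S3 
   S3   S1  S4 
   S4   S1  S5 
 * S5   S6  S5 
 * S6   S7  S8 
   S7   S7  S8 
   S8   S6  S5 
(> = start, * = accepting)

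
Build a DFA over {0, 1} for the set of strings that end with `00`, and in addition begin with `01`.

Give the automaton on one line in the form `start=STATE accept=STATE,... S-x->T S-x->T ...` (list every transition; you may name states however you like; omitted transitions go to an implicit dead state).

Run two small machines in parallel and take their product. One (3 states) tracks how much of the suffix `00` has currently been matched; the other (4 states) tracks whether the input so far still matches the prefix `01`. Each combined state is a pair, one component from each; accept when both components accept.
        0   1  
>  S0   S1  S2 
   S1   S3  S4 
   S2   S5  S2 
   S3   S3  S2 
   S4   S6  S4 
   S5   S3  S2 
   S6   S7  S4 
 * S7   S7  S4 
(> = start, * = accepting)

start=S0 accept=S7 S0-0->S1 S0-1->S2 S1-0->S3 S1-1->S4 S2-0->S5 S2-1->S2 S3-0->S3 S3-1->S2 S4-0->S6 S4-1->S4 S5-0->S3 S5-1->S2 S6-0->S7 S6-1->S4 S7-0->S7 S7-1->S4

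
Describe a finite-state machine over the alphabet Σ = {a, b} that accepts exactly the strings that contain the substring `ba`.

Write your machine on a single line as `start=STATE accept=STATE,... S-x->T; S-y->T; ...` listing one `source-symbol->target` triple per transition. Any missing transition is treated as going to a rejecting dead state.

start=q0; accept=q2; q0-a->q0; q0-b->q1; q1-a->q2; q1-b->q1; q2-a->q2; q2-b->q2

Track how much of `ba` has been matched so far: state q0 is no progress, q2 is the absorbing accept state reached once `ba` has occurred. Intermediate states record partial matches; on a mismatch, fall back to the longest reusable overlap.
A 3-state machine:
        a   b  
>  q0   q0  q1 
   q1   q2  q1 
 * q2   q2  q2 
(> = start, * = accepting)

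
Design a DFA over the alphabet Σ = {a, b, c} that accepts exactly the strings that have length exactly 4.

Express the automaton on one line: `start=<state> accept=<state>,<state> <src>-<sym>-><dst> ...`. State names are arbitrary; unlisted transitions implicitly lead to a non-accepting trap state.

start=q0 accept=q4 q0-a->q1 q0-b->q1 q0-c->q1 q1-a->q2 q1-b->q2 q1-c->q2 q2-a->q3 q2-b->q3 q2-c->q3 q3-a->q4 q3-b->q4 q3-c->q4 q4-a->q5 q4-b->q5 q4-c->q5 q5-a->q5 q5-b->q5 q5-c->q5

We only need to distinguish lengths 0, 1, …, 4, and '>4'. Chain q0 → q1 → q2 → q3 → q4 → q5 on every symbol, with q5 looping. Accepting states: {q4}.
A 6-state machine:
        a   b   c  
>  q0   q1  q1  q1 
   q1   q2  q2  q2 
   q2   q3  q3  q3 
   q3   q4  q4  q4 
 * q4   q5  q5  q5 
   q5   q5  q5  q5 
(> = start, * = accepting)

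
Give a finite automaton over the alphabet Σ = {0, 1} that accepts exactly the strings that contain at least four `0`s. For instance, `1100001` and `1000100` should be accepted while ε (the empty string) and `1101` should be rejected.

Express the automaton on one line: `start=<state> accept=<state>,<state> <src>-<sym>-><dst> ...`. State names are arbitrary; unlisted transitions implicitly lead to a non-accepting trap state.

Only the number of `0`s matters, and only up to 5. Make a chain s0 → s1 → s2 → s3 → s4 → s5 advanced by each `0` (with s5 absorbing); every other symbol self-loops. The accepting set is {s4, s5}.
6 states suffice.
        0   1  
>  s0   s1  s0 
   s1   s2  s1 
   s2   s3  s2 
   s3   s4  s3 
 * s4   s5  s4 
 * s5   s5  s5 
(> = start, * = accepting)

start=s0 accept=s4,s5 s0-0->s1 s0-1->s0 s1-0->s2 s1-1->s1 s2-0->s3 s2-1->s2 s3-0->s4 s3-1->s3 s4-0->s5 s4-1->s4 s5-0->s5 s5-1->s5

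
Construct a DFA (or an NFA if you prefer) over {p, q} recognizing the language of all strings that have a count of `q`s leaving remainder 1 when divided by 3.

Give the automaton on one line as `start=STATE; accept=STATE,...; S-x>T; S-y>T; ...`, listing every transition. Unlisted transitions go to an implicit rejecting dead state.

start=S0; accept=S1; S0-p>S0; S0-q>S1; S1-p>S1; S1-q>S2; S2-p>S2; S2-q>S0

Keep the running count of `q`s modulo 3: each `q` advances along the cycle S0 → S1 → S2 → S0 while other symbols loop. Accept at S1.
3 states suffice.
        p   q  
>  S0   S0  S1 
 * S1   S1  S2 
   S2   S2  S0 
(> = start, * = accepting)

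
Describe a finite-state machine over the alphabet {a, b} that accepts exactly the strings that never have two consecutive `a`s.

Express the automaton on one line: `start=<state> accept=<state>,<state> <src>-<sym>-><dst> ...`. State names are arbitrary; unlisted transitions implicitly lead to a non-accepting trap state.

start=s0 accept=s0,s1 s0-a->s1 s0-b->s0 s1-a->s2 s1-b->s0 s2-a->s2 s2-b->s2

This is the complement of 'contains `aa`'. Use the same substring-matching states — s0 through s2 holding how much of `aa` has just been matched — but flip the accepting set: everything except the trap s2 accepts.
With 3 states:
        a   b  
>* s0   s1  s0 
 * s1   s2  s0 
   s2   s2  s2 
(> = start, * = accepting)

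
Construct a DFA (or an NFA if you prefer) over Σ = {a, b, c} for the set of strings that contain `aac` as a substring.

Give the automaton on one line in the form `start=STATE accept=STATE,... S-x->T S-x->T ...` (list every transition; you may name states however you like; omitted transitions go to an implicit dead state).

States q0..q2 record the length of the longest prefix of `aac` that matches the current input suffix. Reaching q3 means `aac` has been seen, and we stay there forever. Accept from q3.
4 states suffice.
        a   b   c  
>  q0   q1  q0  q0 
   q1   q2  q0  q0 
   q2   q2  q0  q3 
 * q3   q3  q3  q3 
(> = start, * = accepting)

start=q0 accept=q3 q0-a->q1 q0-b->q0 q0-c->q0 q1-a->q2 q1-b->q0 q1-c->q0 q2-a->q2 q2-b->q0 q2-c->q3 q3-a->q3 q3-b->q3 q3-c->q3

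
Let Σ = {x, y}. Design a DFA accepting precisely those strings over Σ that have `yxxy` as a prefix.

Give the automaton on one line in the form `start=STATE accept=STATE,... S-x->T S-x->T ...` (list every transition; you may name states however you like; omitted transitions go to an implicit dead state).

Walk along `yxxy` while the input agrees: from q0 take `y` to q1, and so on. Any deviation drops to the rejecting sink q5. Once q4 is reached the prefix is confirmed and every continuation is accepted.
6 states suffice.
        x   y  
>  q0   q5  q1 
   q1   q2  q5 
   q2   q3  q5 
   q3   q5  q4 
 * q4   q4  q4 
   q5   q5  q5 
(> = start, * = accepting)

start=q0 accept=q4 q0-x->q5 q0-y->q1 q1-x->q2 q1-y->q5 q2-x->q3 q2-y->q5 q3-x->q5 q3-y->q4 q4-x->q4 q4-y->q4 q5-x->q5 q5-y->q5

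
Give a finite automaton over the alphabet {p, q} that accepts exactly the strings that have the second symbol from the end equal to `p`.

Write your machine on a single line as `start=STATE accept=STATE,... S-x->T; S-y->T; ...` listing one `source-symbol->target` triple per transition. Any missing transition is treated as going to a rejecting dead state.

A DFA must remember the last 2 symbols (since which symbol is second-to-last isn't known until the input ends). Use one state per possible window of the last ≤2 symbols; accept from those whose window starts with `p`.
        p   q  
>  S0   S1  S2 
   S1   S3  S4 
   S2   S5  S6 
 * S3   S3  S4 
 * S4   S5  S6 
   S5   S3  S4 
   S6   S5  S6 
(> = start, * = accepting)

start=S0; accept=S3,S4; S0-p->S1; S0-q->S2; S1-p->S3; S1-q->S4; S2-p->S5; S2-q->S6; S3-p->S3; S3-q->S4; S4-p->S5; S4-q->S6; S5-p->S3; S5-q->S4; S6-p->S5; S6-q->S6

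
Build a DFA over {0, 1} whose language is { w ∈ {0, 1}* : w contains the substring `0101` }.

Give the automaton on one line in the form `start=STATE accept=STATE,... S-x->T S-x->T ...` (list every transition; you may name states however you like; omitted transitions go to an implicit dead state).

start=s0 accept=s4 s0-0->s1 s0-1->s0 s1-0->s1 s1-1->s2 s2-0->s3 s2-1->s0 s3-0->s1 s3-1->s4 s4-0->s4 s4-1->s4

Track how much of `0101` has been matched so far: state s0 is no progress, s4 is the absorbing accept state reached once `0101` has occurred. Intermediate states record partial matches; on a mismatch, fall back to the longest reusable overlap.
5 states suffice.
        0   1  
>  s0   s1  s0 
   s1   s1  s2 
   s2   s3  s0 
   s3   s1  s4 
 * s4   s4  s4 
(> = start, * = accepting)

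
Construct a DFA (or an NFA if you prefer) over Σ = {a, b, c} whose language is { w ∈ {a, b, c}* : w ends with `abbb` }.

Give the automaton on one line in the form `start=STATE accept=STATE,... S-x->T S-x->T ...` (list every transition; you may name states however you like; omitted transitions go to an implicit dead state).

start=q0 accept=q4 q0-a->q1 q0-b->q0 q0-c->q0 q1-a->q1 q1-b->q2 q1-c->q0 q2-a->q1 q2-b->q3 q2-c->q0 q3-a->q1 q3-b->q4 q3-c->q0 q4-a->q1 q4-b->q0 q4-c->q0

Remember how much of `abbb` the current input suffix matches. State q0 means no match yet; q1 means the last symbol is `a`; q2 means the last 2 symbols are `ab`; q3 means the last 3 symbols are `abb`; q4 means the last 4 symbols are `abbb`. Only q4 accepts. On a mismatch, fall back to the longest proper suffix that is still a prefix of `abbb`.
A 5-state machine:
        a   b   c  
>  q0   q1  q0  q0 
   q1   q1  q2  q0 
   q2   q1  q3  q0 
   q3   q1  q4  q0 
 * q4   q1  q0  q0 
(> = start, * = accepting)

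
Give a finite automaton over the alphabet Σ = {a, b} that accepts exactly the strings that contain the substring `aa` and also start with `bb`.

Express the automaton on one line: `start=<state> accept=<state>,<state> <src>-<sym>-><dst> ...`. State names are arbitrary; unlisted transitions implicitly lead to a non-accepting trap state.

start=s0 accept=s7 s0-a->s1 s0-b->s2 s1-a->s3 s1-b->s4 s2-a->s1 s2-b->s5 s3-a->s3 s3-b->s3 s4-a->s1 s4-b->s4 s5-a->s6 s5-b->s5 s6-a->s7 s6-b->s5 s7-a->s7 s7-b->s7

Run two small machines in parallel and take their product. The first has 3 states tracking whether and how much of `aa` has been seen; the second has 4 states tracking whether the input so far still matches the prefix `bb`. A product state is a pair (one from each), accepting exactly when both do.
8 states suffice.
        a   b  
>  s0   s1  s2 
   s1   s3  s4 
   s2   s1  s5 
   s3   s3  s3 
   s4   s1  s4 
   s5   s6  s5 
   s6   s7  s5 
 * s7   s7  s7 
(> = start, * = accepting)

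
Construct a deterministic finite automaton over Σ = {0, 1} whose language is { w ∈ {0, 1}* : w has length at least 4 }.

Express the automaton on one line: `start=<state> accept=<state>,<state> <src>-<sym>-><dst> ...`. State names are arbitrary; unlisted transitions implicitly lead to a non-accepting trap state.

Count input length up to 5: every symbol moves from A toward F, which means 'more than 4' and absorbs. Accept from {E, F}.
With 6 states:
       0  1 
>  A   B  B 
   B   C  C 
   C   D  D 
   D   E  E 
 * E   F  F 
 * F   F  F 
(> = start, * = accepting)

start=A accept=E,F A-0->B A-1->B B-0->C B-1->C C-0->D C-1->D D-0->E D-1->E E-0->F E-1->F F-0->F F-1->F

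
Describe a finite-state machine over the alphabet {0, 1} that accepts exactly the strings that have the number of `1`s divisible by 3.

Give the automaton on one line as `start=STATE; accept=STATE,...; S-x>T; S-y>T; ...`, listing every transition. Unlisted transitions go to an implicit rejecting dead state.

start=q0; accept=q0; q0-0>q0; q0-1>q1; q1-0>q1; q1-1>q2; q2-0>q2; q2-1>q0

Keep the running count of `1`s modulo 3: each `1` advances along the cycle q0 → q1 → q2 → q0 while other symbols loop. Accept at q0.
A 3-state machine:
        0   1  
>* q0   q0  q1 
   q1   q1  q2 
   q2   q2  q0 
(> = start, * = accepting)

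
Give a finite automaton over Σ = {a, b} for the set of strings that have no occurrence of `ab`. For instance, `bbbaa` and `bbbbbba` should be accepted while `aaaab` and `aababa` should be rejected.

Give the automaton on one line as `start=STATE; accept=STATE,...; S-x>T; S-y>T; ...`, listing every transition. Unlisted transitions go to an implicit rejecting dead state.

This is the complement of 'contains `ab`'. Use the same substring-matching states — q0 through q2 holding how much of `ab` has just been matched — but flip the accepting set: everything except the trap q2 accepts.
        a   b  
>* q0   q1  q0 
 * q1   q1  q2 
   q2   q2  q2 
(> = start, * = accepting)

start=q0; accept=q0,q1; q0-a>q1; q0-b>q0; q1-a>q1; q1-b>q2; q2-a>q2; q2-b>q2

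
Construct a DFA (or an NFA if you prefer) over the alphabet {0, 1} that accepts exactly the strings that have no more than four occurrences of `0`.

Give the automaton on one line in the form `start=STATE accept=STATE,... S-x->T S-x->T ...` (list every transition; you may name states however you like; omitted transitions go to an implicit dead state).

Only the number of `0`s matters, and only up to 5. Make a chain s0 → s1 → s2 → s3 → s4 → s5 advanced by each `0` (with s5 absorbing); every other symbol self-loops. The accepting set is {s0, s1, s2, s3, s4}.
6 states suffice.
        0   1  
>* s0   s1  s0 
 * s1   s2  s1 
 * s2   s3  s2 
 * s3   s4  s3 
 * s4   s5  s4 
   s5   s5  s5 
(> = start, * = accepting)

start=s0 accept=s0,s1,s2,s3,s4 s0-0->s1 s0-1->s0 s1-0->s2 s1-1->s1 s2-0->s3 s2-1->s2 s3-0->s4 s3-1->s3 s4-0->s5 s4-1->s4 s5-0->s5 s5-1->s5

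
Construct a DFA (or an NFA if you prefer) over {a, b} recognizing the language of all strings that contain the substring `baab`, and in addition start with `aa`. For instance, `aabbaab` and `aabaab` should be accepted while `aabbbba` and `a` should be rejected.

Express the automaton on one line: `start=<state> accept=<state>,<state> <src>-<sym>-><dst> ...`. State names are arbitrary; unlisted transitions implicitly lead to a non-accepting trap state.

Build one automaton per condition and run them in lockstep. The first has 5 states tracking whether and how much of `baab` has been seen; the second has 4 states tracking whether the input so far still matches the prefix `aa`. A product state is a pair (one from each), accepting exactly when both do. Minimizing collapses redundant product states.
With 8 states:
        a   b  
>  q0   q1  q2 
   q1   q3  q2 
   q2   q2  q2 
   q3   q3  q4 
   q4   q5  q4 
   q5   q6  q4 
   q6   q3  q7 
 * q7   q7  q7 
(> = start, * = accepting)

start=q0 accept=q7 q0-a->q1 q0-b->q2 q1-a->q3 q1-b->q2 q2-a->q2 q2-b->q2 q3-a->q3 q3-b->q4 q4-a->q5 q4-b->q4 q5-a->q6 q5-b->q4 q6-a->q3 q6-b->q7 q7-a->q7 q7-b->q7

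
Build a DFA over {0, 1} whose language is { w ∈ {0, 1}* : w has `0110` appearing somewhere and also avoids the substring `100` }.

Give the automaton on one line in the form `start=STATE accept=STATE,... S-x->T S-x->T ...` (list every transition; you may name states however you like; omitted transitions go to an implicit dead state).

Handle the two conditions separately and then intersect. One (5 states) tracks whether and how much of `0110` has been seen; the other (4 states) tracks partial matches of the forbidden pattern `100`. Each combined state is a pair, one component from each; accept when both components accept. After merging equivalent states the machine shrinks.
9 states suffice.
        0   1  
>  q0   q1  q2 
   q1   q1  q3 
   q2   q4  q2 
   q3   q4  q5 
   q4   q6  q3 
   q5   q7  q2 
   q6   q6  q6 
 * q7   q6  q8 
 * q8   q7  q8 
(> = start, * = accepting)

start=q0 accept=q7,q8 q0-0->q1 q0-1->q2 q1-0->q1 q1-1->q3 q2-0->q4 q2-1->q2 q3-0->q4 q3-1->q5 q4-0->q6 q4-1->q3 q5-0->q7 q5-1->q2 q6-0->q6 q6-1->q6 q7-0->q6 q7-1->q8 q8-0->q7 q8-1->q8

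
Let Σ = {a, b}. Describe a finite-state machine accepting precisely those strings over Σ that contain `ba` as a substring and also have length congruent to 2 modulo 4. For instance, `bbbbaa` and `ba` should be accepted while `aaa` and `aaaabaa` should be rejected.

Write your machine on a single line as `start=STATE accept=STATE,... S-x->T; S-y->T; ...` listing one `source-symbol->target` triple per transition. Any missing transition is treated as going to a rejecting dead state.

Handle the two conditions separately and then intersect. The first has 3 states tracking whether and how much of `ba` has been seen; the second has 4 states tracking the input length modulo 4. A product state is a pair (one from each), accepting exactly when both do.
12 states suffice.
          a    b  
>  s0     s1   s2 
   s1     s3   s4 
   s2     s5   s4 
   s3     s6   s7 
   s4     s8   s7 
 * s5     s8   s8 
   s6     s0   s9 
   s7    s10   s9 
   s8    s10  s10 
   s9    s11   s2 
   s10   s11  s11 
   s11    s5   s5 
(> = start, * = accepting)

start=s0; accept=s5; s0-a->s1; s0-b->s2; s1-a->s3; s1-b->s4; s2-a->s5; s2-b->s4; s3-a->s6; s3-b->s7; s4-a->s8; s4-b->s7; s5-a->s8; s5-b->s8; s6-a->s0; s6-b->s9; s7-a->s10; s7-b->s9; s8-a->s10; s8-b->s10; s9-a->s11; s9-b->s2; s10-a->s11; s10-b->s11; s11-a->s5; s11-b->s5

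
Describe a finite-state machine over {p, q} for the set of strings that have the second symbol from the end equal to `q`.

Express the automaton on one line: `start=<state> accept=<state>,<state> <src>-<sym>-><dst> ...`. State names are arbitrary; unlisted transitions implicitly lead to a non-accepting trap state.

Because acceptance depends on a position counted from the end, the machine has to buffer the most recent 2 symbols. Make each state the string of the last up-to-2 symbols read; on input `x` shift the window left and append `x`. Accept when the buffered window has length 2 and begins with `q`.
7 states suffice.
       p  q 
>  A   B  C 
   B   D  E 
   C   F  G 
   D   D  E 
   E   F  G 
 * F   D  E 
 * G   F  G 
(> = start, * = accepting)

start=A accept=F,G A-p->B A-q->C B-p->D B-q->E C-p->F C-q->G D-p->D D-q->E E-p->F E-q->G F-p->D F-q->E G-p->F G-q->G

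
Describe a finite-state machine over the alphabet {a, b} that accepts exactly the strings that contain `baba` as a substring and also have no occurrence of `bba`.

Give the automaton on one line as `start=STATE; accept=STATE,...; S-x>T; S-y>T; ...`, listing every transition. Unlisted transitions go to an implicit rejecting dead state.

start=q0; accept=q5,q6,q7; q0-a>q0; q0-b>q1; q1-a>q2; q1-b>q3; q2-a>q0; q2-b>q4; q3-a>q3; q3-b>q3; q4-a>q5; q4-b>q3; q5-a>q5; q5-b>q6; q6-a>q5; q6-b>q7; q7-a>q3; q7-b>q7

Build one automaton per condition and run them in lockstep. The first has 5 states tracking whether and how much of `baba` has been seen; the second has 4 states tracking partial matches of the forbidden pattern `bba`. A product state is a pair (one from each), accepting exactly when both do. After merging equivalent states the machine shrinks.
An 8-state machine:
        a   b  
>  q0   q0  q1 
   q1   q2  q3 
   q2   q0  q4 
   q3   q3  q3 
   q4   q5  q3 
 * q5   q5  q6 
 * q6   q5  q7 
 * q7   q3  q7 
(> = start, * = accepting)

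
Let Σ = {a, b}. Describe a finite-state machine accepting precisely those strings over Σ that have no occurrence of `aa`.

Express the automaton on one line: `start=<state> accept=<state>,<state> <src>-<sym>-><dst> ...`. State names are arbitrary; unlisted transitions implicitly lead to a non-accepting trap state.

This is the complement of 'contains `aa`'. Use the same substring-matching states — s0 through s2 holding how much of `aa` has just been matched — but flip the accepting set: everything except the trap s2 accepts.
A 3-state machine:
        a   b  
>* s0   s1  s0 
 * s1   s2  s0 
   s2   s2  s2 
(> = start, * = accepting)

start=s0 accept=s0,s1 s0-a->s1 s0-b->s0 s1-a->s2 s1-b->s0 s2-a->s2 s2-b->s2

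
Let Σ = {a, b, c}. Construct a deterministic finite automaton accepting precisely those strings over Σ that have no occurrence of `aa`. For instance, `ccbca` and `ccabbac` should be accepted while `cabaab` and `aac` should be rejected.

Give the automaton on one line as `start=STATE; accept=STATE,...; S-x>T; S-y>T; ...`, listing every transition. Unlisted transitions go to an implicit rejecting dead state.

start=q0; accept=q0,q1; q0-a>q1; q0-b>q0; q0-c>q0; q1-a>q2; q1-b>q0; q1-c>q0; q2-a>q2; q2-b>q2; q2-c>q2

Track partial matches of the forbidden pattern `aa`. State q2 is a dead state reached once `aa` has occurred; every other state accepts. q0 means no part of `aa` is currently matched.
        a   b   c  
>* q0   q1  q0  q0 
 * q1   q2  q0  q0 
   q2   q2  q2  q2 
(> = start, * = accepting)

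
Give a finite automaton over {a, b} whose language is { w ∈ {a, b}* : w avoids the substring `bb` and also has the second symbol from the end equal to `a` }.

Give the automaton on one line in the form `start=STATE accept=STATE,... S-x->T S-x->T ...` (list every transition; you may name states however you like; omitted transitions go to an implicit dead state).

Build one automaton per condition and run them in lockstep. One (3 states) tracks partial matches of the forbidden pattern `bb`; the other (7 states) tracks the last 2 symbols read. Each combined state is a pair, one component from each; accept when both components accept. After merging equivalent states the machine shrinks.
A 6-state machine:
        a   b  
>  s0   s1  s2 
   s1   s3  s4 
   s2   s1  s5 
 * s3   s3  s4 
 * s4   s1  s5 
   s5   s5  s5 
(> = start, * = accepting)

start=s0 accept=s3,s4 s0-a->s1 s0-b->s2 s1-a->s3 s1-b->s4 s2-a->s1 s2-b->s5 s3-a->s3 s3-b->s4 s4-a->s1 s4-b->s5 s5-a->s5 s5-b->s5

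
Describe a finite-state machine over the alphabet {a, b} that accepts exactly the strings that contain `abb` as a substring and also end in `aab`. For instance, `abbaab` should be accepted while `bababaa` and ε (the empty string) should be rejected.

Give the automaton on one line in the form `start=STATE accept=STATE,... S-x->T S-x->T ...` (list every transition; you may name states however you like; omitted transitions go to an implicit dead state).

Build one automaton per condition and run them in lockstep. One (4 states) tracks whether and how much of `abb` has been seen; the other (4 states) tracks how much of the suffix `aab` has currently been matched. Each combined state is a pair, one component from each; accept when both components accept.
With 9 states:
        a   b  
>  q0   q1  q0 
   q1   q2  q3 
   q2   q2  q4 
   q3   q1  q5 
   q4   q1  q5 
   q5   q6  q5 
   q6   q7  q5 
   q7   q7  q8 
 * q8   q6  q5 
(> = start, * = accepting)

start=q0 accept=q8 q0-a->q1 q0-b->q0 q1-a->q2 q1-b->q3 q2-a->q2 q2-b->q4 q3-a->q1 q3-b->q5 q4-a->q1 q4-b->q5 q5-a->q6 q5-b->q5 q6-a->q7 q6-b->q5 q7-a->q7 q7-b->q8 q8-a->q6 q8-b->q5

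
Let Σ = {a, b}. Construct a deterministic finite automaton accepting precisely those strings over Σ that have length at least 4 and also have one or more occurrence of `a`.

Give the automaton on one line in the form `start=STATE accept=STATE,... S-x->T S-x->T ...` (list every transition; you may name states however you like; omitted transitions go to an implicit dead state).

start=s0 accept=s9,s10,s12,s13 s0-a->s1 s0-b->s2 s1-a->s3 s1-b->s4 s2-a->s4 s2-b->s5 s3-a->s6 s3-b->s6 s4-a->s6 s4-b->s7 s5-a->s7 s5-b->s8 s6-a->s9 s6-b->s9 s7-a->s9 s7-b->s10 s8-a->s10 s8-b->s11 s9-a->s12 s9-b->s12 s10-a->s12 s10-b->s13 s11-a->s13 s11-b->s14 s12-a->s12 s12-b->s12 s13-a->s12 s13-b->s13 s14-a->s13 s14-b->s14

Run two small machines in parallel and take their product. One (6 states) tracks the input length, saturating at 5; the other (3 states) tracks the count of `a`s, saturating at 2. Each combined state is a pair, one component from each; accept when both components accept.
          a    b  
>  s0     s1   s2 
   s1     s3   s4 
   s2     s4   s5 
   s3     s6   s6 
   s4     s6   s7 
   s5     s7   s8 
   s6     s9   s9 
   s7     s9  s10 
   s8    s10  s11 
 * s9    s12  s12 
 * s10   s12  s13 
   s11   s13  s14 
 * s12   s12  s12 
 * s13   s12  s13 
   s14   s13  s14 
(> = start, * = accepting)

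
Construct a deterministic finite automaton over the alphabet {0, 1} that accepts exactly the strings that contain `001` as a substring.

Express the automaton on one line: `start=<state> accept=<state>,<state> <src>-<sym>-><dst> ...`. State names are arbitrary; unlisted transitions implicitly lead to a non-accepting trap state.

Track how much of `001` has been matched so far: state S0 is no progress, S3 is the absorbing accept state reached once `001` has occurred. Intermediate states record partial matches; on a mismatch, fall back to the longest reusable overlap.
A 4-state machine:
        0   1  
>  S0   S1  S0 
   S1   S2  S0 
   S2   S2  S3 
 * S3   S3  S3 
(> = start, * = accepting)

start=S0 accept=S3 S0-0->S1 S0-1->S0 S1-0->S2 S1-1->S0 S2-0->S2 S2-1->S3 S3-0->S3 S3-1->S3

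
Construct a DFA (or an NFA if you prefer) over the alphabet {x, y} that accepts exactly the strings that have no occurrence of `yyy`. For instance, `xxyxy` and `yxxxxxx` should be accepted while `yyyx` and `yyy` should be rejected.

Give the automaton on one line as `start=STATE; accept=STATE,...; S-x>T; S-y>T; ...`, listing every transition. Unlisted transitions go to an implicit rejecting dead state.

start=q0; accept=q0,q1,q2; q0-x>q0; q0-y>q1; q1-x>q0; q1-y>q2; q2-x>q0; q2-y>q3; q3-x>q3; q3-y>q3

This is the complement of 'contains `yyy`'. Use the same substring-matching states — q0 through q3 holding how much of `yyy` has just been matched — but flip the accepting set: everything except the trap q3 accepts.
A 4-state machine:
        x   y  
>* q0   q0  q1 
 * q1   q0  q2 
 * q2   q0  q3 
   q3   q3  q3 
(> = start, * = accepting)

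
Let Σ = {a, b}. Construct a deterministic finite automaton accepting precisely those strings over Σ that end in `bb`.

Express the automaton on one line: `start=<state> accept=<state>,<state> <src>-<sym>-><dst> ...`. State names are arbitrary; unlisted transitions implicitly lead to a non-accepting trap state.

Remember how much of `bb` the current input suffix matches. State s0 means no match yet; s1 means the last symbol is `b`; s2 means the last 2 symbols are `bb`. Only s2 accepts. On a mismatch, fall back to the longest proper suffix that is still a prefix of `bb`.
3 states suffice.
        a   b  
>  s0   s0  s1 
   s1   s0  s2 
 * s2   s0  s2 
(> = start, * = accepting)

start=s0 accept=s2 s0-a->s0 s0-b->s1 s1-a->s0 s1-b->s2 s2-a->s0 s2-b->s2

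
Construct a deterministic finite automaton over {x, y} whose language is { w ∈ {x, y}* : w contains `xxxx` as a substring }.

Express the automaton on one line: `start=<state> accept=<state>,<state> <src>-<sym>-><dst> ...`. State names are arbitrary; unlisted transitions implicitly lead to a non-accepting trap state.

Track how much of `xxxx` has been matched so far: state s0 is no progress, s4 is the absorbing accept state reached once `xxxx` has occurred. Intermediate states record partial matches; on a mismatch, fall back to the longest reusable overlap.
        x   y  
>  s0   s1  s0 
   s1   s2  s0 
   s2   s3  s0 
   s3   s4  s0 
 * s4   s4  s4 
(> = start, * = accepting)

start=s0 accept=s4 s0-x->s1 s0-y->s0 s1-x->s2 s1-y->s0 s2-x->s3 s2-y->s0 s3-x->s4 s3-y->s0 s4-x->s4 s4-y->s4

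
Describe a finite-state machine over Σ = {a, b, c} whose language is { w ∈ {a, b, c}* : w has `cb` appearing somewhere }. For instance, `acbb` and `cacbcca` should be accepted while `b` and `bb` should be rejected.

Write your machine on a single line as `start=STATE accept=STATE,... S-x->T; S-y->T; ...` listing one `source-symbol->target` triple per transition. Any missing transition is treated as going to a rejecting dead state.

Track how much of `cb` has been matched so far: state S0 is no progress, S2 is the absorbing accept state reached once `cb` has occurred. Intermediate states record partial matches; on a mismatch, fall back to the longest reusable overlap.
A 3-state machine:
        a   b   c  
>  S0   S0  S0  S1 
   S1   S0  S2  S1 
 * S2   S2  S2  S2 
(> = start, * = accepting)

start=S0; accept=S2; S0-a->S0; S0-b->S0; S0-c->S1; S1-a->S0; S1-b->S2; S1-c->S1; S2-a->S2; S2-b->S2; S2-c->S2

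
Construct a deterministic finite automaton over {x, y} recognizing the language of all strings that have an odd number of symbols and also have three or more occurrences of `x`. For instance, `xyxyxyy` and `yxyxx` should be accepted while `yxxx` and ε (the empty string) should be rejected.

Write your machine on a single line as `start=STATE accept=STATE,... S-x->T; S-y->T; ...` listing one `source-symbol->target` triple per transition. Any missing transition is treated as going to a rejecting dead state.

start=q0; accept=q5,q9; q0-x->q1; q0-y->q2; q1-x->q3; q1-y->q4; q2-x->q4; q2-y->q0; q3-x->q5; q3-y->q6; q4-x->q6; q4-y->q1; q5-x->q7; q5-y->q8; q6-x->q8; q6-y->q3; q7-x->q9; q7-y->q9; q8-x->q9; q8-y->q5; q9-x->q7; q9-y->q7

Handle the two conditions separately and then intersect. One (2 states) tracks the input length modulo 2; the other (5 states) tracks the count of `x`s, saturating at 4. Each combined state is a pair, one component from each; accept when both components accept.
10 states suffice.
        x   y  
>  q0   q1  q2 
   q1   q3  q4 
   q2   q4  q0 
   q3   q5  q6 
   q4   q6  q1 
 * q5   q7  q8 
   q6   q8  q3 
   q7   q9  q9 
   q8   q9  q5 
 * q9   q7  q7 
(> = start, * = accepting)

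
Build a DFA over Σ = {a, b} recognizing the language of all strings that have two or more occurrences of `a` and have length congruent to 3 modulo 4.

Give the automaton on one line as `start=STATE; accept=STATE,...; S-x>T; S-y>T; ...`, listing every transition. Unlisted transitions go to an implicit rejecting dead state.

start=q0; accept=q6; q0-a>q1; q0-b>q2; q1-a>q3; q1-b>q4; q2-a>q4; q2-b>q5; q3-a>q6; q3-b>q6; q4-a>q6; q4-b>q7; q5-a>q7; q5-b>q8; q6-a>q9; q6-b>q9; q7-a>q9; q7-b>q10; q8-a>q10; q8-b>q0; q9-a>q11; q9-b>q11; q10-a>q11; q10-b>q1; q11-a>q3; q11-b>q3

Run two small machines in parallel and take their product. The first has 4 states tracking the count of `a`s, saturating at 3; the second has 4 states tracking the input length modulo 4. A product state is a pair (one from each), accepting exactly when both do. Minimizing collapses redundant product states.
          a    b  
>  q0     q1   q2 
   q1     q3   q4 
   q2     q4   q5 
   q3     q6   q6 
   q4     q6   q7 
   q5     q7   q8 
 * q6     q9   q9 
   q7     q9  q10 
   q8    q10   q0 
   q9    q11  q11 
   q10   q11   q1 
   q11    q3   q3 
(> = start, * = accepting)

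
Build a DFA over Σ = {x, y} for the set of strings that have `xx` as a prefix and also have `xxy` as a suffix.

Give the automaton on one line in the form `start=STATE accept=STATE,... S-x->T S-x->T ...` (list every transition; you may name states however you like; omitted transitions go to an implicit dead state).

start=A accept=F A-x->B A-y->C B-x->D B-y->C C-x->E C-y->C D-x->D D-y->F E-x->G E-y->C F-x->H F-y->I G-x->G G-y->J H-x->D H-y->I I-x->H I-y->I J-x->E J-y->C

Build one automaton per condition and run them in lockstep. The first has 4 states tracking whether the input so far still matches the prefix `xx`; the second has 4 states tracking how much of the suffix `xxy` has currently been matched. A product state is a pair (one from each), accepting exactly when both do.
A 10-state machine:
       x  y 
>  A   B  C 
   B   D  C 
   C   E  C 
   D   D  F 
   E   G  C 
 * F   H  I 
   G   G  J 
   H   D  I 
   I   H  I 
   J   E  C 
(> = start, * = accepting)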